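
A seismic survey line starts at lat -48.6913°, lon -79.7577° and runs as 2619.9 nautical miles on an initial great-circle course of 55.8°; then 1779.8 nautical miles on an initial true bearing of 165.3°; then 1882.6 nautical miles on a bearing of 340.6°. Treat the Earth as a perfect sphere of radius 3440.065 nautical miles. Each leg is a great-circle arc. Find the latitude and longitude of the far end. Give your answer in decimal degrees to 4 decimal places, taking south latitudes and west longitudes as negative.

Apply the spherical direct solution leg by leg, carrying full precision between legs.
Leg 1: from (-48.6913°, -79.7577°), δ = 2619.9/3440.065 = 0.761584 rad, θ = 55.8° → φ = -16.7147°, λ = -43.1794°.
Leg 2: from (-16.7147°, -43.1794°), δ = 1779.8/3440.065 = 0.517374 rad, θ = 165.3° → φ = -45.0855°, λ = -32.9400°.
Leg 3: from (-45.0855°, -32.9400°), δ = 1882.6/3440.065 = 0.547257 rad, θ = 340.6° → φ = -14.9637°, λ = -43.2460°.

latitude -14.9637°, longitude -43.2460°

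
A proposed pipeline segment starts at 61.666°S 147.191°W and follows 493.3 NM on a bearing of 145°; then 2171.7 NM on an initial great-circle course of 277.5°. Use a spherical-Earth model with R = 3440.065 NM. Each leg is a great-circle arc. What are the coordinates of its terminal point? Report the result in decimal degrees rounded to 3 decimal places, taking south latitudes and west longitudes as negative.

latitude -45.985°, longitude 168.044°

Apply the spherical direct solution leg by leg, carrying full precision between legs.
Leg 1: from (-61.666°, -147.191°), δ = 493.3/3440.065 = 0.143398 rad, θ = 145° → φ = -67.929°, λ = -134.591°.
Leg 2: from (-67.929°, -134.591°), δ = 2171.7/3440.065 = 0.631296 rad, θ = 277.5° → φ = -45.985°, λ = 168.044°.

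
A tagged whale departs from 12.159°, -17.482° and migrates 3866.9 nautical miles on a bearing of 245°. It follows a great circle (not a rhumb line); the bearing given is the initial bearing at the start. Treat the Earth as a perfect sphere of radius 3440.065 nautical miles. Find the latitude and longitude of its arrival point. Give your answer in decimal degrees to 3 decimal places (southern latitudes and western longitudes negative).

latitude -16.356°, longitude -75.895°

δ = 3866.9/3440.065 = 1.124078 rad (64.4049°).
With φ₁ = 12.159° = 0.212215 rad and θ = 245° = 4.276057 rad:
Applying the spherical law of cosines for sides, sin φ₂ = sin φ₁ cos δ + cos φ₁ sin δ cos θ = -0.281604, so φ₂ = -16.356°.
Then Δλ = atan2(-0.799035, 0.491322) = -1.019498 rad, from sin θ sin δ cos φ₁ over cos δ − sin φ₁ sin φ₂.
λ₂ = λ₁ + Δλ = -75.895°.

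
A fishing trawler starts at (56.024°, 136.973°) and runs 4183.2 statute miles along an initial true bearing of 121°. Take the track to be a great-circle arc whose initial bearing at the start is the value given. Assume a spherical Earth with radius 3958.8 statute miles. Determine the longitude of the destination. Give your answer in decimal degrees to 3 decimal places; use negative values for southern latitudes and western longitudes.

longitude -173.936°

Central angle δ = d/R = 1.056684 rad.
Converting: φ₁ = 0.977803 rad, θ = 2.111848 rad.
Applying the spherical law of cosines for sides, sin φ₂ = sin φ₁ cos δ + cos φ₁ sin δ cos θ = 0.157185, so φ₂ = 9.044°.
For the longitude increment, Δλ = atan2( sin θ sin δ cos φ₁, cos δ − sin φ₁ sin φ₂ ) = atan2(0.417100, 0.361413) = 49.091°.
λ₂ = 136.973° + 49.091° = 186.064°, normalized to (−180°, 180°] → -173.936°.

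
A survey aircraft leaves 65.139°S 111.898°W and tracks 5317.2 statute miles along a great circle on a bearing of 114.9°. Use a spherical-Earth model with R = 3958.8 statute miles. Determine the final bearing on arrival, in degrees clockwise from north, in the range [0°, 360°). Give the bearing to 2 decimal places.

final bearing 24.32°

Angular distance δ = d/R = 5317.2 / 3958.8 = 1.343134 rad.
With φ₁ = -65.139° = -1.136890 rad and θ = 114.9° = 2.005383 rad:
Destination latitude: φ₂ = arcsin( sin φ₁ cos δ + cos φ₁ sin δ cos θ ) = arcsin(-0.377229) = -22.162°.
Then Δλ = atan2(0.371498, -0.116570) = 1.874851 rad, from sin θ sin δ cos φ₁ over cos δ − sin φ₁ sin φ₂.
λ₂ = -111.898° + 107.421° = -4.477°.
The forward bearing on arrival equals the back-azimuth from the destination plus 180°.
Back-azimuth from P₂ (-22.16°, -4.48°) to P₁ (-65.14°, -111.90°), with Δλ' = λ₁ − λ₂ = -107.42°: atan2( sin Δλ' cos φ₁ , cos φ₂ sin φ₁ − sin φ₂ cos φ₁ cos Δλ' ) = 204.32°.
Final bearing = (204.32° + 180°) mod 360° = 24.32°.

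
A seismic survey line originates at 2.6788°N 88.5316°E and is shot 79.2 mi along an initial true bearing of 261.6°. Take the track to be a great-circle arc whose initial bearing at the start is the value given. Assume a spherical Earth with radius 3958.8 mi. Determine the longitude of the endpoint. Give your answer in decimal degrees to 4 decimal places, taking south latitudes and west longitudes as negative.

longitude 87.3965°

δ = 79.2/3958.8 = 0.020006 rad (1.1463°).
Converting: φ₁ = 0.046754 rad, θ = 4.565781 rad.
sin φ₂ = sin φ₁ cos δ + cos φ₁ sin δ cos θ = (0.046737)(0.999800) + (0.998907)(0.020005)(-0.146083) = 0.043808
φ₂ = asin(0.043808) = 0.043822 rad = 2.5108°.
For the longitude increment, Δλ = atan2( sin θ sin δ cos φ₁, cos δ − sin φ₁ sin φ₂ ) = atan2(-0.019768, 0.997752) = -1.1351°.
Hence λ₂ = 88.5316° + -1.1351° = 87.3965°.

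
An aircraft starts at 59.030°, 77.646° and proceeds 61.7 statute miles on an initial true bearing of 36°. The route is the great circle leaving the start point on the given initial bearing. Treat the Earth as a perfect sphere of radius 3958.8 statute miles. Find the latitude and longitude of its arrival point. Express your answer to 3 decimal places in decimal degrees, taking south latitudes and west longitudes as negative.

latitude 59.748°, longitude 78.688°

The arc subtends δ = 61.7/3958.8 = 0.015586 rad at the centre.
Start latitude φ₁ = 1.030268 rad; initial bearing θ = 0.628319 rad.
Applying the spherical law of cosines for sides, sin φ₂ = sin φ₁ cos δ + cos φ₁ sin δ cos θ = 0.863821, so φ₂ = 59.748°.
Then Δλ = atan2(0.004714, 0.259207) = 0.018184 rad, from sin θ sin δ cos φ₁ over cos δ − sin φ₁ sin φ₂.
λ₂ = λ₁ + Δλ = 78.688°.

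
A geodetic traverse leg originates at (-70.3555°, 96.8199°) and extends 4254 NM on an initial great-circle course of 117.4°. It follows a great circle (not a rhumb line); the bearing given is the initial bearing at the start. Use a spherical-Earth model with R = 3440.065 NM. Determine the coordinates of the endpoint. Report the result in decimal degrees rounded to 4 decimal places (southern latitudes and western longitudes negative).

latitude -27.0692°, longitude -153.5486°

Central angle δ = d/R = 1.236605 rad.
Start latitude φ₁ = -1.227935 rad; initial bearing θ = 2.049017 rad.
sin φ₂ = sin φ₁ cos δ + cos φ₁ sin δ cos θ = (-0.941797)(0.328006) + (0.336183)(0.944676)(-0.460200) = -0.455067
φ₂ = asin(-0.455067) = -0.472447 rad = -27.0692°.
Then Δλ = atan2(0.281956, -0.100575) = 1.913430 rad, from sin θ sin δ cos φ₁ over cos δ − sin φ₁ sin φ₂.
λ₂ = 96.8199° + 109.6315° = 206.4514°, normalized to (−180°, 180°] → -153.5486°.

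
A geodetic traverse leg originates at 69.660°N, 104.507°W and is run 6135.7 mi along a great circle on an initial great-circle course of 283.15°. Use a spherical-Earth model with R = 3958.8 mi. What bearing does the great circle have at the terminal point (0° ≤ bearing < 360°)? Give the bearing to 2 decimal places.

The arc subtends δ = 6135.7/3958.8 = 1.549889 rad at the centre.
Start latitude φ₁ = 1.215796 rad; initial bearing θ = 4.941900 rad.
sin φ₂ = sin φ₁ cos δ + cos φ₁ sin δ cos θ = (0.937646)(0.020906) + (0.347590)(0.999781)(0.227501) = 0.098662
φ₂ = asin(0.098662) = 0.098823 rad = 5.662°.
Δλ = atan2( sin θ sin δ cos φ₁ , cos δ − sin φ₁ sin φ₂ ) = atan2(-0.338402, -0.071604) = -1.779317 rad = -101.947°.
λ₂ = -104.507° + -101.947° = -206.454°, normalized to (−180°, 180°] → 153.546°.
The forward bearing on arrival equals the back-azimuth from the destination plus 180°.
Back-azimuth from P₂ (5.66°, 153.55°) to P₁ (69.66°, -104.51°), with Δλ' = λ₁ − λ₂ = -258.05°: atan2( sin Δλ' cos φ₁ , cos φ₂ sin φ₁ − sin φ₂ cos φ₁ cos Δλ' ) = 19.89°.
Final bearing = (19.89° + 180°) mod 360° = 199.89°.

final bearing 199.89°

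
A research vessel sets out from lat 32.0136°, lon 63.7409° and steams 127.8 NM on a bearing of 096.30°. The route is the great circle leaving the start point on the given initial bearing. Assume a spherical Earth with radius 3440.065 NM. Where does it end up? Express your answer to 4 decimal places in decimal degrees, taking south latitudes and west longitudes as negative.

latitude 31.7557°, longitude 66.2293°

Central angle δ = d/R = 0.037150 rad.
With φ₁ = 32.0136° = 0.558743 rad and θ = 96.3° = 1.680752 rad:
Applying the spherical law of cosines for sides, sin φ₂ = sin φ₁ cos δ + cos φ₁ sin δ cos θ = 0.526299, so φ₂ = 31.7557°.
For the longitude increment, Δλ = atan2( sin θ sin δ cos φ₁, cos δ − sin φ₁ sin φ₂ ) = atan2(0.031303, 0.720308) = 2.4884°.
λ₂ = λ₁ + Δλ = 66.2293°.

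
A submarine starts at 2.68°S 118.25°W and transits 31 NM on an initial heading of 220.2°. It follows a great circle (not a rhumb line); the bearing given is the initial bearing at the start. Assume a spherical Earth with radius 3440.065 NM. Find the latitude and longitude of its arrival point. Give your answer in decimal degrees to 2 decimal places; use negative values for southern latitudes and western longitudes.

latitude -3.07°, longitude -118.58°

The arc subtends δ = 31/3440.065 = 0.009011 rad at the centre.
Converting: φ₁ = -0.046775 rad, θ = 3.843215 rad.
Destination latitude: φ₂ = arcsin( sin φ₁ cos δ + cos φ₁ sin δ cos θ ) = arcsin(-0.053631) = -3.07°.
Δλ = atan2( sin θ sin δ cos φ₁ , cos δ − sin φ₁ sin φ₂ ) = atan2(-0.005810, 0.997452) = -0.005825 rad = -0.33°.
Hence λ₂ = -118.25° + -0.33° = -118.58°.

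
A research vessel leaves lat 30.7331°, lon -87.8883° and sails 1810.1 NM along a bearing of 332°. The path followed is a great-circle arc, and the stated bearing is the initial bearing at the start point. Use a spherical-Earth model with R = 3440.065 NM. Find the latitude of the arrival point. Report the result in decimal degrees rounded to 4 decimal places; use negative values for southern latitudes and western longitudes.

The arc subtends δ = 1810.1/3440.065 = 0.526182 rad at the centre.
With φ₁ = 30.7331° = 0.536394 rad and θ = 332° = 5.794493 rad:
Applying the spherical law of cosines for sides, sin φ₂ = sin φ₁ cos δ + cos φ₁ sin δ cos θ = 0.823080, so φ₂ = 55.3943°.
For the longitude increment, Δλ = atan2( sin θ sin δ cos φ₁, cos δ − sin φ₁ sin φ₂ ) = atan2(-0.202671, 0.444104) = -24.5300°.
λ₂ = -87.8883° + -24.5300° = -112.4183°.

latitude 55.3943°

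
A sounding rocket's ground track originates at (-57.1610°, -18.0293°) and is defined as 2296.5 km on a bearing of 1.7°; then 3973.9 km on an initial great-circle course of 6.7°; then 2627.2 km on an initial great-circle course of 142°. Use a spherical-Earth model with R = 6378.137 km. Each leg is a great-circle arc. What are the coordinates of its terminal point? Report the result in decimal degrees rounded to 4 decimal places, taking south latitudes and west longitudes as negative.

latitude -19.3774°, longitude 1.7667°

Apply the spherical direct solution leg by leg, carrying full precision between legs.
Leg 1: from (-57.1610°, -18.0293°), δ = 2296.5/6378.137 = 0.360058 rad, θ = 1.7° → φ = -36.5372°, λ = -17.2839°.
Leg 2: from (-36.5372°, -17.2839°), δ = 3973.9/6378.137 = 0.623050 rad, θ = 6.7° → φ = -1.0225°, λ = -13.3796°.
Leg 3: from (-1.0225°, -13.3796°), δ = 2627.2/6378.137 = 0.411907 rad, θ = 142° → φ = -19.3774°, λ = 1.7667°.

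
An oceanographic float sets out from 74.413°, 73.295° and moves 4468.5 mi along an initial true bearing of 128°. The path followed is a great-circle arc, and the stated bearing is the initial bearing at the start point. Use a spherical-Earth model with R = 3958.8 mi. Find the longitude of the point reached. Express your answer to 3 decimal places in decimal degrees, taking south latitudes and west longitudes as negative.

Angular distance δ = d/R = 4468.5 / 3958.8 = 1.128751 rad.
Converting: φ₁ = 1.298752 rad, θ = 2.234021 rad.
Destination latitude: φ₂ = arcsin( sin φ₁ cos δ + cos φ₁ sin δ cos θ ) = arcsin(0.262529) = 15.220°.
Then Δλ = atan2(0.191387, 0.174915) = 0.830335 rad, from sin θ sin δ cos φ₁ over cos δ − sin φ₁ sin φ₂.
Hence λ₂ = 73.295° + 47.575° = 120.870°.

longitude 120.870°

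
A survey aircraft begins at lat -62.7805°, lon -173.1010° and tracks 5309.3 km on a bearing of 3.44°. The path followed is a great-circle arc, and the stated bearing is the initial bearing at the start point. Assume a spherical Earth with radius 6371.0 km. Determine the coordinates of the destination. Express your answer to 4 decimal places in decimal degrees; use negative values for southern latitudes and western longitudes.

Central angle δ = d/R = 0.833354 rad.
Start latitude φ₁ = -1.095726 rad; initial bearing θ = 0.060039 rad.
sin φ₂ = sin φ₁ cos δ + cos φ₁ sin δ cos θ = (-0.889261)(0.672397) + (0.457401)(0.740191)(0.998198) = -0.259982
φ₂ = asin(-0.259982) = -0.263004 rad = -15.0690°.
For the longitude increment, Δλ = atan2( sin θ sin δ cos φ₁, cos δ − sin φ₁ sin φ₂ ) = atan2(0.020315, 0.441205) = 2.6363°.
Hence λ₂ = -173.1010° + 2.6363° = -170.4647°.

latitude -15.0690°, longitude -170.4647°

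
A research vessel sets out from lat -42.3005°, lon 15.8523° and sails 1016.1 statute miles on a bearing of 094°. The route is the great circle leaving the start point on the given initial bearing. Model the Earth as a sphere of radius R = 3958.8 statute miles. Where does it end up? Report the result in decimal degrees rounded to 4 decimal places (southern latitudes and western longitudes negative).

latitude -41.6109°, longitude 35.6504°

Angular distance δ = d/R = 1016.1 / 3958.8 = 0.256669 rad.
With φ₁ = -42.3005° = -0.738283 rad and θ = 94° = 1.640609 rad:
Destination latitude: φ₂ = arcsin( sin φ₁ cos δ + cos φ₁ sin δ cos θ ) = arcsin(-0.664069) = -41.6109°.
For the longitude increment, Δλ = atan2( sin θ sin δ cos φ₁, cos δ − sin φ₁ sin φ₂ ) = atan2(0.187304, 0.520310) = 19.7981°.
Hence λ₂ = 15.8523° + 19.7981° = 35.6504°.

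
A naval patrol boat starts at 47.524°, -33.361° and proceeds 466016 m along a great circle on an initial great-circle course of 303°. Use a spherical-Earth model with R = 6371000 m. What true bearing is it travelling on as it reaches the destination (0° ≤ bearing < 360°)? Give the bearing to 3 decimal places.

The arc subtends δ = 466016/6371000 = 0.073146 rad at the centre.
With φ₁ = 47.524° = 0.829450 rad and θ = 303° = 5.288348 rad:
sin φ₂ = sin φ₁ cos δ + cos φ₁ sin δ cos θ = (0.737560)(0.997326) + (0.675281)(0.073081)(0.544639) = 0.762466
φ₂ = asin(0.762466) = 0.867116 rad = 49.682°.
Δλ = atan2( sin θ sin δ cos φ₁ , cos δ − sin φ₁ sin φ₂ ) = atan2(-0.041389, 0.434961) = -0.094869 rad = -5.436°.
λ₂ = -33.361° + -5.436° = -38.797°.
The forward bearing on arrival equals the back-azimuth from the destination plus 180°.
Back-azimuth from P₂ (49.682°, -38.797°) to P₁ (47.524°, -33.361°), with Δλ' = λ₁ − λ₂ = 5.436°: atan2( sin Δλ' cos φ₁ , cos φ₂ sin φ₁ − sin φ₂ cos φ₁ cos Δλ' ) = 118.920°.
Final bearing = (118.920° + 180°) mod 360° = 298.920°.

final bearing 298.920°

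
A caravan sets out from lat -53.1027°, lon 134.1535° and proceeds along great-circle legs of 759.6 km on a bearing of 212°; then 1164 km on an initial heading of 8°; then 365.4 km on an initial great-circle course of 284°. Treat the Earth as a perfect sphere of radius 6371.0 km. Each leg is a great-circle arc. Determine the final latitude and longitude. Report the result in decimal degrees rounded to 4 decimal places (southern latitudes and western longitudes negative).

Apply the spherical direct solution leg by leg, carrying full precision between legs.
Leg 1: from (-53.1027°, 134.1535°), δ = 759.6/6371 = 0.119228 rad, θ = 212° → φ = -58.7153°, λ = 127.1818°.
Leg 2: from (-58.7153°, 127.1818°), δ = 1164/6371 = 0.182703 rad, θ = 8° → φ = -48.3262°, λ = 129.3613°.
Leg 3: from (-48.3262°, 129.3613°), δ = 365.4/6371 = 0.057354 rad, θ = 284° → φ = -47.4336°, λ = 124.6449°.

latitude -47.4336°, longitude 124.6449°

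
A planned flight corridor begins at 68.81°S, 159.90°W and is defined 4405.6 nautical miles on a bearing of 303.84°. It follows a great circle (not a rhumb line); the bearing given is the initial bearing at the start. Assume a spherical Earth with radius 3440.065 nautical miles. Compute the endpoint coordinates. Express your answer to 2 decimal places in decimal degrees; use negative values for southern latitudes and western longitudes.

Central angle δ = d/R = 1.280673 rad.
With φ₁ = -68.81° = -1.200961 rad and θ = 303.84° = 5.303008 rad:
Destination latitude: φ₂ = arcsin( sin φ₁ cos δ + cos φ₁ sin δ cos θ ) = arcsin(-0.073851) = -4.24°.
For the longitude increment, Δλ = atan2( sin θ sin δ cos φ₁, cos δ − sin φ₁ sin φ₂ ) = atan2(-0.287682, 0.217213) = -52.95°.
λ₂ = -159.90° + -52.95° = -212.85°, normalized to (−180°, 180°] → 147.15°.

latitude -4.24°, longitude 147.15°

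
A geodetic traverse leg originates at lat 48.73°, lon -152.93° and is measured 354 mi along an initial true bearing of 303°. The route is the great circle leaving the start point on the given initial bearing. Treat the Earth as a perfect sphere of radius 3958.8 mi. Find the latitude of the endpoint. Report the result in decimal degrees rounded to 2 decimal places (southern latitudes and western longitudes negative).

The arc subtends δ = 354/3958.8 = 0.089421 rad at the centre.
With φ₁ = 48.73° = 0.850499 rad and θ = 303° = 5.288348 rad:
sin φ₂ = sin φ₁ cos δ + cos φ₁ sin δ cos θ = (0.751610)(0.996005) + (0.659608)(0.089302)(0.544639) = 0.780688
φ₂ = asin(0.780688) = 0.895766 rad = 51.32°.
Δλ = atan2( sin θ sin δ cos φ₁ , cos δ − sin φ₁ sin φ₂ ) = atan2(-0.049401, 0.409232) = -0.120136 rad = -6.88°.
Hence λ₂ = -152.93° + -6.88° = -159.81°.

latitude 51.32°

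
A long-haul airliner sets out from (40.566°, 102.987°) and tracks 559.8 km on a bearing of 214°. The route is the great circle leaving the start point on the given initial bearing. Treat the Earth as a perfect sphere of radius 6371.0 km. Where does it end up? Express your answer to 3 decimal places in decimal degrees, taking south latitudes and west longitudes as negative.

latitude 36.338°, longitude 99.495°

The arc subtends δ = 559.8/6371 = 0.087867 rad at the centre.
Start latitude φ₁ = 0.708010 rad; initial bearing θ = 3.735005 rad.
sin φ₂ = sin φ₁ cos δ + cos φ₁ sin δ cos θ = (0.650324)(0.996142) + (0.759657)(0.087754)(-0.829038) = 0.592549
φ₂ = asin(0.592549) = 0.634219 rad = 36.338°.
Then Δλ = atan2(-0.037277, 0.610794) = -0.060955 rad, from sin θ sin δ cos φ₁ over cos δ − sin φ₁ sin φ₂.
λ₂ = λ₁ + Δλ = 99.495°.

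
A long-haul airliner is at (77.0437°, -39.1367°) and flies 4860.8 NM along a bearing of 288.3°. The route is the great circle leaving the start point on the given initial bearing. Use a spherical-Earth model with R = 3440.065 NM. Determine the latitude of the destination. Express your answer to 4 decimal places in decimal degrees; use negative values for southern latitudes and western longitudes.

The arc subtends δ = 4860.8/3440.065 = 1.412997 rad at the centre.
Converting: φ₁ = 1.344666 rad, θ = 5.031784 rad.
Applying the spherical law of cosines for sides, sin φ₂ = sin φ₁ cos δ + cos φ₁ sin δ cos θ = 0.222670, so φ₂ = 12.8659°.
Δλ = atan2( sin θ sin δ cos φ₁ , cos δ − sin φ₁ sin φ₂ ) = atan2(-0.210224, -0.059855) = -1.848178 rad = -105.8928°.
λ₂ = λ₁ + Δλ = -145.0295°.

latitude 12.8659°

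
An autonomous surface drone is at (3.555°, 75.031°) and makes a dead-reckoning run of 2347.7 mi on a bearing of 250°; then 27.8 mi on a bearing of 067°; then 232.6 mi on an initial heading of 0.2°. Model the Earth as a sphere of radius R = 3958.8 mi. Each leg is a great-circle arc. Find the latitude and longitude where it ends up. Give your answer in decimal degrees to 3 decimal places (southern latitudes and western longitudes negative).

Apply the spherical direct solution leg by leg, carrying full precision between legs.
Leg 1: from (3.555°, 75.031°), δ = 2347.7/3958.8 = 0.593033 rad, θ = 250° → φ = -8.011°, λ = 43.002°.
Leg 2: from (-8.011°, 43.002°), δ = 27.8/3958.8 = 0.007022 rad, θ = 67° → φ = -7.853°, λ = 43.376°.
Leg 3: from (-7.853°, 43.376°), δ = 232.6/3958.8 = 0.058755 rad, θ = 0.2° → φ = -4.487°, λ = 43.388°.

latitude -4.487°, longitude 43.388°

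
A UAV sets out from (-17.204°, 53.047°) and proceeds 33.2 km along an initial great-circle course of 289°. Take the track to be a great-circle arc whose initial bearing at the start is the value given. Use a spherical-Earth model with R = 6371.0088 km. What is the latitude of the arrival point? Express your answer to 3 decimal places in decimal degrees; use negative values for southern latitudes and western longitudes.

latitude -17.107°

Central angle δ = d/R = 0.005211 rad.
Start latitude φ₁ = -0.300266 rad; initial bearing θ = 5.044002 rad.
Applying the spherical law of cosines for sides, sin φ₂ = sin φ₁ cos δ + cos φ₁ sin δ cos θ = -0.294150, so φ₂ = -17.107°.
Δλ = atan2( sin θ sin δ cos φ₁ , cos δ − sin φ₁ sin φ₂ ) = atan2(-0.004707, 0.912984) = -0.005155 rad = -0.295°.
Hence λ₂ = 53.047° + -0.295° = 52.752°.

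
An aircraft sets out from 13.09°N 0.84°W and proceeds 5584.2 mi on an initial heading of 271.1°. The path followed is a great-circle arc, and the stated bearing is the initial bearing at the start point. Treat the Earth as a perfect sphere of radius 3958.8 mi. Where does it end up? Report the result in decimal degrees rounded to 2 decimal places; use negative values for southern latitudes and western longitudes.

latitude 3.13°, longitude -82.14°

Central angle δ = d/R = 1.410579 rad.
With φ₁ = 13.09° = 0.228464 rad and θ = 271.1° = 4.731588 rad:
Destination latitude: φ₂ = arcsin( sin φ₁ cos δ + cos φ₁ sin δ cos θ ) = arcsin(0.054590) = 3.13°.
Then Δλ = atan2(-0.961364, 0.147169) = -1.418892 rad, from sin θ sin δ cos φ₁ over cos δ − sin φ₁ sin φ₂.
Hence λ₂ = -0.84° + -81.30° = -82.14°.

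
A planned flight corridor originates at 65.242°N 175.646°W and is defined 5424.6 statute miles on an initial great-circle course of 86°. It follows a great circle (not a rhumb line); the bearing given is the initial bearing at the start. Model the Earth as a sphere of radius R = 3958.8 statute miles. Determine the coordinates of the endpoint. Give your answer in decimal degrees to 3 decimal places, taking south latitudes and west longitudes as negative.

latitude 12.094°, longitude -86.897°

Angular distance δ = d/R = 5424.6 / 3958.8 = 1.370264 rad.
Start latitude φ₁ = 1.138688 rad; initial bearing θ = 1.500983 rad.
Destination latitude: φ₂ = arcsin( sin φ₁ cos δ + cos φ₁ sin δ cos θ ) = arcsin(0.209510) = 12.094°.
For the longitude increment, Δλ = atan2( sin θ sin δ cos φ₁, cos δ − sin φ₁ sin φ₂ ) = atan2(0.409395, 0.008938) = 88.749°.
λ₂ = λ₁ + Δλ = -86.897°.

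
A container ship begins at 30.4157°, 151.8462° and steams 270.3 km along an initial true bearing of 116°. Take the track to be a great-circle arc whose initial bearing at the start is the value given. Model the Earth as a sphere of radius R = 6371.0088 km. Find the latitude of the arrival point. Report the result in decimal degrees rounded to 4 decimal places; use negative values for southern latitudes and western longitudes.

Angular distance δ = d/R = 270.3 / 6371.0088 = 0.042427 rad.
With φ₁ = 30.4157° = 0.530854 rad and θ = 116° = 2.024582 rad:
Destination latitude: φ₂ = arcsin( sin φ₁ cos δ + cos φ₁ sin δ cos θ ) = arcsin(0.489780) = 29.3261°.
For the longitude increment, Δλ = atan2( sin θ sin δ cos φ₁, cos δ − sin φ₁ sin φ₂ ) = atan2(0.032875, 0.751139) = 2.5060°.
λ₂ = λ₁ + Δλ = 154.3522°.

latitude 29.3261°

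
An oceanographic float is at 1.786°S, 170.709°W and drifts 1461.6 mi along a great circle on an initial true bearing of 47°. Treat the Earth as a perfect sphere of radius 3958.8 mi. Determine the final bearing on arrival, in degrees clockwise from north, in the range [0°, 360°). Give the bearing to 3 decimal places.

final bearing 48.489°

The arc subtends δ = 1461.6/3958.8 = 0.369203 rad at the centre.
Converting: φ₁ = -0.031172 rad, θ = 0.820305 rad.
Destination latitude: φ₂ = arcsin( sin φ₁ cos δ + cos φ₁ sin δ cos θ ) = arcsin(0.216928) = 12.529°.
For the longitude increment, Δλ = atan2( sin θ sin δ cos φ₁, cos δ − sin φ₁ sin φ₂ ) = atan2(0.263797, 0.939376) = 15.686°.
λ₂ = λ₁ + Δλ = -155.023°.
The forward bearing on arrival equals the back-azimuth from the destination plus 180°.
Back-azimuth from P₂ (12.529°, -155.023°) to P₁ (-1.786°, -170.709°), with Δλ' = λ₁ − λ₂ = -15.686°: atan2( sin Δλ' cos φ₁ , cos φ₂ sin φ₁ − sin φ₂ cos φ₁ cos Δλ' ) = 228.489°.
Final bearing = (228.489° + 180°) mod 360° = 48.489°.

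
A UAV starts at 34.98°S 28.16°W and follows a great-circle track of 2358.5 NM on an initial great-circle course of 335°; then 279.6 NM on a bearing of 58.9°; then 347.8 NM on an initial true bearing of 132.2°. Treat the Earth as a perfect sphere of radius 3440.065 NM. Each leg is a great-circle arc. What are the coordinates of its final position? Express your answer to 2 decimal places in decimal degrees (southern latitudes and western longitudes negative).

latitude 0.01°, longitude -35.40°

Apply the spherical direct solution leg by leg, carrying full precision between legs.
Leg 1: from (-34.98°, -28.16°), δ = 2358.5/3440.065 = 0.685598 rad, θ = 335° → φ = 1.51°, λ = -43.69°.
Leg 2: from (1.51°, -43.69°), δ = 279.6/3440.065 = 0.081278 rad, θ = 58.9° → φ = 3.91°, λ = -39.69°.
Leg 3: from (3.91°, -39.69°), δ = 347.8/3440.065 = 0.101103 rad, θ = 132.2° → φ = 0.01°, λ = -35.40°.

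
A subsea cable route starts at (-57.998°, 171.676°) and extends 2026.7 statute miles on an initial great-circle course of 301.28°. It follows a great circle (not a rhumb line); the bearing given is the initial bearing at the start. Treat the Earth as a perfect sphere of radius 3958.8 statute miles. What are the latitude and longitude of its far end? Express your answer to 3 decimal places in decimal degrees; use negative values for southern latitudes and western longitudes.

latitude -37.194°, longitude 139.969°

The arc subtends δ = 2026.7/3958.8 = 0.511948 rad at the centre.
With φ₁ = -57.998° = -1.012256 rad and θ = 301.28° = 5.258328 rad:
sin φ₂ = sin φ₁ cos δ + cos φ₁ sin δ cos θ = (-0.848030)(0.871792) + (0.529949)(0.489876)(0.519221) = -0.604511
φ₂ = asin(-0.604511) = -0.649151 rad = -37.194°.
Then Δλ = atan2(-0.221873, 0.359149) = -0.553386 rad, from sin θ sin δ cos φ₁ over cos δ − sin φ₁ sin φ₂.
Hence λ₂ = 171.676° + -31.707° = 139.969°.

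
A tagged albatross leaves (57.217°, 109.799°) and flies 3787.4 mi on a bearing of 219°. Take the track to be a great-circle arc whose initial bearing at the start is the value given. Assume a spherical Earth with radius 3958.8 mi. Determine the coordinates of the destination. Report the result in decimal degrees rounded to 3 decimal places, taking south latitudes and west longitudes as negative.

latitude 8.078°, longitude 78.500°

δ = 3787.4/3958.8 = 0.956704 rad (54.8151°).
Converting: φ₁ = 0.998625 rad, θ = 3.822271 rad.
sin φ₂ = sin φ₁ cos δ + cos φ₁ sin δ cos θ = (0.840727)(0.576217) + (0.541459)(0.817297)(-0.777146) = 0.140529
φ₂ = asin(0.140529) = 0.140996 rad = 8.078°.
For the longitude increment, Δλ = atan2( sin θ sin δ cos φ₁, cos δ − sin φ₁ sin φ₂ ) = atan2(-0.278495, 0.458070) = -31.299°.
Hence λ₂ = 109.799° + -31.299° = 78.500°.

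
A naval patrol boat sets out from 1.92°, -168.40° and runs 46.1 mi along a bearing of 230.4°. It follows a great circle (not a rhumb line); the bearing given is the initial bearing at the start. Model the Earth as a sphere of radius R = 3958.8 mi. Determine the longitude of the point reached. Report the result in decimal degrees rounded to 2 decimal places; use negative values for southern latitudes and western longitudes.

Central angle δ = d/R = 0.011645 rad.
Start latitude φ₁ = 0.033510 rad; initial bearing θ = 4.021239 rad.
Applying the spherical law of cosines for sides, sin φ₂ = sin φ₁ cos δ + cos φ₁ sin δ cos θ = 0.026083, so φ₂ = 1.49°.
For the longitude increment, Δλ = atan2( sin θ sin δ cos φ₁, cos δ − sin φ₁ sin φ₂ ) = atan2(-0.008967, 0.999058) = -0.51°.
Hence λ₂ = -168.40° + -0.51° = -168.91°.

longitude -168.91°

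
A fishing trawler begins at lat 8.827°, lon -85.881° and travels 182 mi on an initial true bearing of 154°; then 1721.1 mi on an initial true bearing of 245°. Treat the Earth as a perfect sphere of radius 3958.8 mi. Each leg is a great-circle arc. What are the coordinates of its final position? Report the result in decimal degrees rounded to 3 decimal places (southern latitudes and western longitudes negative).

latitude -4.293°, longitude -107.226°

Apply the spherical direct solution leg by leg, carrying full precision between legs.
Leg 1: from (8.827°, -85.881°), δ = 182/3958.8 = 0.045974 rad, θ = 154° → φ = 6.458°, λ = -84.719°.
Leg 2: from (6.458°, -84.719°), δ = 1721.1/3958.8 = 0.434753 rad, θ = 245° → φ = -4.293°, λ = -107.226°.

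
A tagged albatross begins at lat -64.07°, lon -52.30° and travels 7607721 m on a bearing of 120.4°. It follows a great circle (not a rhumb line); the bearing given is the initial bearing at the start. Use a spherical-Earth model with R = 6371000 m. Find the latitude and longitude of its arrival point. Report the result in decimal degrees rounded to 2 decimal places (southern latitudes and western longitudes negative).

δ = 7607721/6371000 = 1.194117 rad (68.4179°).
With φ₁ = -64.07° = -1.118232 rad and θ = 120.4° = 2.101376 rad:
sin φ₂ = sin φ₁ cos δ + cos φ₁ sin δ cos θ = (-0.899329)(0.367834) + (0.437273)(0.929891)(-0.506034) = -0.536566
φ₂ = asin(-0.536566) = -0.566362 rad = -32.45°.
Then Δλ = atan2(0.350712, -0.114715) = 1.886918 rad, from sin θ sin δ cos φ₁ over cos δ − sin φ₁ sin φ₂.
Hence λ₂ = -52.30° + 108.11° = 55.81°.

latitude -32.45°, longitude 55.81°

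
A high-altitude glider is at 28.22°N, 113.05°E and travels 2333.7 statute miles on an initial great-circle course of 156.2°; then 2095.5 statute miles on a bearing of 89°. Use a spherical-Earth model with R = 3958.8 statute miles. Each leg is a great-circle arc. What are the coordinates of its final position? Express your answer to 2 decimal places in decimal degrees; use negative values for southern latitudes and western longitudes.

Apply the spherical direct solution leg by leg, carrying full precision between legs.
Leg 1: from (28.22°, 113.05°), δ = 2333.7/3958.8 = 0.589497 rad, θ = 156.2° → φ = -3.16°, λ = 126.03°.
Leg 2: from (-3.16°, 126.03°), δ = 2095.5/3958.8 = 0.529327 rad, θ = 89° → φ = -2.22°, λ = 156.38°.

latitude -2.22°, longitude 156.38°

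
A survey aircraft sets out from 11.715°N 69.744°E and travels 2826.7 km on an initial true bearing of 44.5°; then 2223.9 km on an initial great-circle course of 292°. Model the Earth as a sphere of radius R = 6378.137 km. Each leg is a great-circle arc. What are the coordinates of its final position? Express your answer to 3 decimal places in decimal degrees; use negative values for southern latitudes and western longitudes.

Apply the spherical direct solution leg by leg, carrying full precision between legs.
Leg 1: from (11.715°, 69.744°), δ = 2826.7/6378.137 = 0.443186 rad, θ = 44.5° → φ = 28.876°, λ = 89.818°.
Leg 2: from (28.876°, 89.818°), δ = 2223.9/6378.137 = 0.348675 rad, θ = 292° → φ = 34.467°, λ = 67.223°.

latitude 34.467°, longitude 67.223°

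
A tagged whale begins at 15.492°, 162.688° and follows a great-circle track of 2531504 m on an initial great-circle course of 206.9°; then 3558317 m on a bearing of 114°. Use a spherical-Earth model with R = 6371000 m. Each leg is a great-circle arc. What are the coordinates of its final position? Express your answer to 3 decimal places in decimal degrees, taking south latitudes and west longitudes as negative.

latitude -16.732°, longitude -177.068°

Apply the spherical direct solution leg by leg, carrying full precision between legs.
Leg 1: from (15.492°, 162.688°), δ = 2531504/6371000 = 0.397348 rad, θ = 206.9° → φ = -4.949°, λ = 152.567°.
Leg 2: from (-4.949°, 152.567°), δ = 3558317/6371000 = 0.558518 rad, θ = 114° → φ = -16.732°, λ = -177.068°.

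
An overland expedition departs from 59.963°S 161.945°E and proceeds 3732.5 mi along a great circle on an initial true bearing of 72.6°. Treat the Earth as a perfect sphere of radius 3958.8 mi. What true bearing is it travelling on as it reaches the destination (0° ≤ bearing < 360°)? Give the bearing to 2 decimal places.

final bearing 31.21°

δ = 3732.5/3958.8 = 0.942836 rad (54.0205°).
Start latitude φ₁ = -1.046552 rad; initial bearing θ = 1.267109 rad.
Destination latitude: φ₂ = arcsin( sin φ₁ cos δ + cos φ₁ sin δ cos θ ) = arcsin(-0.387465) = -22.797°.
Then Δλ = atan2(0.386531, 0.252066) = 0.992929 rad, from sin θ sin δ cos φ₁ over cos δ − sin φ₁ sin φ₂.
λ₂ = 161.945° + 56.891° = 218.836°, normalized to (−180°, 180°] → -141.164°.
The forward bearing on arrival equals the back-azimuth from the destination plus 180°.
Back-azimuth from P₂ (-22.80°, -141.16°) to P₁ (-59.96°, 161.94°), with Δλ' = λ₁ − λ₂ = 303.11°: atan2( sin Δλ' cos φ₁ , cos φ₂ sin φ₁ − sin φ₂ cos φ₁ cos Δλ' ) = 211.21°.
Final bearing = (211.21° + 180°) mod 360° = 31.21°.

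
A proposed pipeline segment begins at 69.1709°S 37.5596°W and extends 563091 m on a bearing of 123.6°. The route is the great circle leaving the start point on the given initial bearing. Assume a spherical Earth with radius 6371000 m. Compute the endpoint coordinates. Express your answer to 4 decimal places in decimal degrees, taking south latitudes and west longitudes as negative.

δ = 563091/6371000 = 0.088383 rad (5.0640°).
With φ₁ = -69.1709° = -1.207260 rad and θ = 123.6° = 2.157227 rad:
sin φ₂ = sin φ₁ cos δ + cos φ₁ sin δ cos θ = (-0.934645)(0.996097) + (0.355582)(0.088268)(-0.553392) = -0.948366
φ₂ = asin(-0.948366) = -1.248044 rad = -71.5077°.
For the longitude increment, Δλ = atan2( sin θ sin δ cos φ₁, cos δ − sin φ₁ sin φ₂ ) = atan2(0.026143, 0.109711) = 13.4029°.
Hence λ₂ = -37.5596° + 13.4029° = -24.1567°.

latitude -71.5077°, longitude -24.1567°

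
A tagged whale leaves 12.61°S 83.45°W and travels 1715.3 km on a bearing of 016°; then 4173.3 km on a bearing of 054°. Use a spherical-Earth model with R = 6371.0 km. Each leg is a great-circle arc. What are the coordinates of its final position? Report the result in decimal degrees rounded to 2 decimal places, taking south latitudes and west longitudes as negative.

Apply the spherical direct solution leg by leg, carrying full precision between legs.
Leg 1: from (-12.61°, -83.45°), δ = 1715.3/6371 = 0.269236 rad, θ = 16° → φ = 2.24°, λ = -79.24°.
Leg 2: from (2.24°, -79.24°), δ = 4173.3/6371 = 0.655046 rad, θ = 54° → φ = 22.88°, λ = -46.90°.

latitude 22.88°, longitude -46.90°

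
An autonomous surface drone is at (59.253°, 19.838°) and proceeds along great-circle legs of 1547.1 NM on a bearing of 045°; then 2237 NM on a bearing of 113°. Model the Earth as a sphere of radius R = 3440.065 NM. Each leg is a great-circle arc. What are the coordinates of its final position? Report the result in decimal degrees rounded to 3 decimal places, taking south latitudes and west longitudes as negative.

latitude 40.907°, longitude 124.793°

Apply the spherical direct solution leg by leg, carrying full precision between legs.
Leg 1: from (59.253°, 19.838°), δ = 1547.1/3440.065 = 0.449730 rad, θ = 45° → φ = 68.612°, λ = 77.286°.
Leg 2: from (68.612°, 77.286°), δ = 2237/3440.065 = 0.650278 rad, θ = 113° → φ = 40.907°, λ = 124.793°.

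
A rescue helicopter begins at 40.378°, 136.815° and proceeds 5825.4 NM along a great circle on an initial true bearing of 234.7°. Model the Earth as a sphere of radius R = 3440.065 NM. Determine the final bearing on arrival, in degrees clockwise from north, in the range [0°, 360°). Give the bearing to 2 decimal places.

The arc subtends δ = 5825.4/3440.065 = 1.693398 rad at the centre.
Converting: φ₁ = 0.704729 rad, θ = 4.096288 rad.
sin φ₂ = sin φ₁ cos δ + cos φ₁ sin δ cos θ = (0.647827)(-0.122295) + (0.761787)(0.992494)(-0.577858) = -0.516126
φ₂ = asin(-0.516126) = -0.542322 rad = -31.073°.
For the longitude increment, Δλ = atan2( sin θ sin δ cos φ₁, cos δ − sin φ₁ sin φ₂ ) = atan2(-0.617056, 0.212066) = -71.034°.
Hence λ₂ = 136.815° + -71.034° = 65.781°.
The forward bearing on arrival equals the back-azimuth from the destination plus 180°.
Back-azimuth from P₂ (-31.07°, 65.78°) to P₁ (40.38°, 136.81°), with Δλ' = λ₁ − λ₂ = 71.03°: atan2( sin Δλ' cos φ₁ , cos φ₂ sin φ₁ − sin φ₂ cos φ₁ cos Δλ' ) = 46.54°.
Final bearing = (46.54° + 180°) mod 360° = 226.54°.

final bearing 226.54°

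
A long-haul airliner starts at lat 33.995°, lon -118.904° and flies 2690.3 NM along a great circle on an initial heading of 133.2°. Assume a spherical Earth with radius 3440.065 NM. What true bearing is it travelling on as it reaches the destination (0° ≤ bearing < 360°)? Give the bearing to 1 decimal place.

final bearing 142.8°

The arc subtends δ = 2690.3/3440.065 = 0.782049 rad at the centre.
With φ₁ = 33.995° = 0.593325 rad and θ = 133.2° = 2.324779 rad:
Destination latitude: φ₂ = arcsin( sin φ₁ cos δ + cos φ₁ sin δ cos θ ) = arcsin(-0.003291) = -0.189°.
For the longitude increment, Δλ = atan2( sin θ sin δ cos φ₁, cos δ − sin φ₁ sin φ₂ ) = atan2(0.425926, 0.711311) = 30.913°.
λ₂ = -118.904° + 30.913° = -87.991°.
The forward bearing on arrival equals the back-azimuth from the destination plus 180°.
Back-azimuth from P₂ (-0.2°, -88.0°) to P₁ (34.0°, -118.9°), with Δλ' = λ₁ − λ₂ = -30.9°: atan2( sin Δλ' cos φ₁ , cos φ₂ sin φ₁ − sin φ₂ cos φ₁ cos Δλ' ) = 322.8°.
Final bearing = (322.8° + 180°) mod 360° = 142.8°.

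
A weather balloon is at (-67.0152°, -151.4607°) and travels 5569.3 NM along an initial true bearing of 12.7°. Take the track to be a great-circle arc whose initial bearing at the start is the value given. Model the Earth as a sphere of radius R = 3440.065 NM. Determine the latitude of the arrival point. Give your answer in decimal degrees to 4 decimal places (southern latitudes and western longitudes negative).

latitude 25.1385°

Central angle δ = d/R = 1.618952 rad.
Converting: φ₁ = -1.169636 rad, θ = 0.221657 rad.
Applying the spherical law of cosines for sides, sin φ₂ = sin φ₁ cos δ + cos φ₁ sin δ cos θ = 0.424807, so φ₂ = 25.1385°.
Then Δλ = atan2(0.085748, 0.342944) = 0.245010 rad, from sin θ sin δ cos φ₁ over cos δ − sin φ₁ sin φ₂.
Hence λ₂ = -151.4607° + 14.0381° = -137.4226°.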